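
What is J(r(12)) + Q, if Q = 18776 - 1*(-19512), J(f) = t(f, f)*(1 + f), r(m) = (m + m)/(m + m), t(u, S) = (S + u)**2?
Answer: 38296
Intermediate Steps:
r(m) = 1 (r(m) = (2*m)/((2*m)) = (2*m)*(1/(2*m)) = 1)
J(f) = 4*f**2*(1 + f) (J(f) = (f + f)**2*(1 + f) = (2*f)**2*(1 + f) = (4*f**2)*(1 + f) = 4*f**2*(1 + f))
Q = 38288 (Q = 18776 + 19512 = 38288)
J(r(12)) + Q = 4*1**2*(1 + 1) + 38288 = 4*1*2 + 38288 = 8 + 38288 = 38296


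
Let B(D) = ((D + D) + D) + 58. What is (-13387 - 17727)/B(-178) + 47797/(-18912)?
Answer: 141419149/2250528 ≈ 62.838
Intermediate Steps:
B(D) = 58 + 3*D (B(D) = (2*D + D) + 58 = 3*D + 58 = 58 + 3*D)
(-13387 - 17727)/B(-178) + 47797/(-18912) = (-13387 - 17727)/(58 + 3*(-178)) + 47797/(-18912) = -31114/(58 - 534) + 47797*(-1/18912) = -31114/(-476) - 47797/18912 = -31114*(-1/476) - 47797/18912 = 15557/238 - 47797/18912 = 141419149/2250528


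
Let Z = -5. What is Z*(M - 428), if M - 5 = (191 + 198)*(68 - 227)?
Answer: 311370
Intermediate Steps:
M = -61846 (M = 5 + (191 + 198)*(68 - 227) = 5 + 389*(-159) = 5 - 61851 = -61846)
Z*(M - 428) = -5*(-61846 - 428) = -5*(-62274) = 311370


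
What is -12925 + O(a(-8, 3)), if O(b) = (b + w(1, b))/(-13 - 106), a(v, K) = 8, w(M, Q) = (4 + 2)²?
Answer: -1538119/119 ≈ -12925.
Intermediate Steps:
w(M, Q) = 36 (w(M, Q) = 6² = 36)
O(b) = -36/119 - b/119 (O(b) = (b + 36)/(-13 - 106) = (36 + b)/(-119) = (36 + b)*(-1/119) = -36/119 - b/119)
-12925 + O(a(-8, 3)) = -12925 + (-36/119 - 1/119*8) = -12925 + (-36/119 - 8/119) = -12925 - 44/119 = -1538119/119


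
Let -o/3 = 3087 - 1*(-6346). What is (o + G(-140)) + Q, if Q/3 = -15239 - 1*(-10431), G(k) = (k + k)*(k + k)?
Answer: 35677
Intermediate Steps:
G(k) = 4*k**2 (G(k) = (2*k)*(2*k) = 4*k**2)
Q = -14424 (Q = 3*(-15239 - 1*(-10431)) = 3*(-15239 + 10431) = 3*(-4808) = -14424)
o = -28299 (o = -3*(3087 - 1*(-6346)) = -3*(3087 + 6346) = -3*9433 = -28299)
(o + G(-140)) + Q = (-28299 + 4*(-140)**2) - 14424 = (-28299 + 4*19600) - 14424 = (-28299 + 78400) - 14424 = 50101 - 14424 = 35677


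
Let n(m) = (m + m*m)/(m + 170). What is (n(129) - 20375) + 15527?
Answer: -110214/23 ≈ -4791.9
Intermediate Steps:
n(m) = (m + m**2)/(170 + m)
(n(129) - 20375) + 15527 = (129*(1 + 129)/(170 + 129) - 20375) + 15527 = (129*130/299 - 20375) + 15527 = (129*(1/299)*130 - 20375) + 15527 = (1290/23 - 20375) + 15527 = -467335/23 + 15527 = -110214/23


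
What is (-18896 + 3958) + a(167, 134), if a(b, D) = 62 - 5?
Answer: -14881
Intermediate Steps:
a(b, D) = 57
(-18896 + 3958) + a(167, 134) = (-18896 + 3958) + 57 = -14938 + 57 = -14881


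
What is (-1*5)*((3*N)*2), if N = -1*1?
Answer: 30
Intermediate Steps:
N = -1
(-1*5)*((3*N)*2) = (-1*5)*((3*(-1))*2) = -(-15)*2 = -5*(-6) = 30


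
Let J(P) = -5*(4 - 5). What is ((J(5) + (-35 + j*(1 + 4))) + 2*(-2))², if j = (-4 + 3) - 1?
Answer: 1936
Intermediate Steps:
J(P) = 5 (J(P) = -5*(-1) = 5)
j = -2 (j = -1 - 1 = -2)
((J(5) + (-35 + j*(1 + 4))) + 2*(-2))² = ((5 + (-35 - 2*(1 + 4))) + 2*(-2))² = ((5 + (-35 - 2*5)) - 4)² = ((5 + (-35 - 10)) - 4)² = ((5 - 45) - 4)² = (-40 - 4)² = (-44)² = 1936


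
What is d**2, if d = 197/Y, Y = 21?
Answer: 38809/441 ≈ 88.002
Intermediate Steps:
d = 197/21 ≈ 9.3810
d**2 = (197/21)**2 = 38809/441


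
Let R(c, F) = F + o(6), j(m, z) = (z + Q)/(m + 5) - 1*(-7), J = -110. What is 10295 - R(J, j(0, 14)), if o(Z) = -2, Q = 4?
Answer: 51432/5 ≈ 10286.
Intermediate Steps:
j(m, z) = 7 + (4 + z)/(5 + m) (j(m, z) = (z + 4)/(m + 5) - 1*(-7) = (4 + z)/(5 + m) + 7 = 7 + (4 + z)/(5 + m))
R(c, F) = -2 + F (R(c, F) = F - 2 = -2 + F)
10295 - R(J, j(0, 14)) = 10295 - (-2 + (39 + 14 + 7*0)/(5 + 0)) = 10295 - (-2 + (39 + 14 + 0)/5) = 10295 - (-2 + (⅕)*53) = 10295 - (-2 + 53/5) = 10295 - 1*43/5 = 10295 - 43/5 = 51432/5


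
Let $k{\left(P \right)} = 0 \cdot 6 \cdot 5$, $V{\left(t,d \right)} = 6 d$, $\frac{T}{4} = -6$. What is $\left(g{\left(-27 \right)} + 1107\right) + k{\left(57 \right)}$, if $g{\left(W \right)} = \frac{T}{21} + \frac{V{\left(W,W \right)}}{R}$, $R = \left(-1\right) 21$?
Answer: $\frac{7795}{7} \approx 1113.6$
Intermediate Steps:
$T = -24$ ($T = 4 \left(-6\right) = -24$)
$R = -21$
$g{\left(W \right)} = - \frac{8}{7} - \frac{2 W}{7}$ ($g{\left(W \right)} = - \frac{24}{21} + \frac{6 W}{-21} = \left(-24\right) \frac{1}{21} + 6 W \left(- \frac{1}{21}\right) = - \frac{8}{7} - \frac{2 W}{7}$)
$k{\left(P \right)} = 0$ ($k{\left(P \right)} = 0 \cdot 5 = 0$)
$\left(g{\left(-27 \right)} + 1107\right) + k{\left(57 \right)} = \left(\left(- \frac{8}{7} - - \frac{54}{7}\right) + 1107\right) + 0 = \left(\left(- \frac{8}{7} + \frac{54}{7}\right) + 1107\right) + 0 = \left(\frac{46}{7} + 1107\right) + 0 = \frac{7795}{7} + 0 = \frac{7795}{7}$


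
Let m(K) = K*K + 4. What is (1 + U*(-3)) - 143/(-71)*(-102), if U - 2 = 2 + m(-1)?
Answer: -16432/71 ≈ -231.44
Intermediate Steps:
m(K) = 4 + K**2 (m(K) = K**2 + 4 = 4 + K**2)
U = 9 (U = 2 + (2 + (4 + (-1)**2)) = 2 + (2 + (4 + 1)) = 2 + (2 + 5) = 2 + 7 = 9)
(1 + U*(-3)) - 143/(-71)*(-102) = (1 + 9*(-3)) - 143/(-71)*(-102) = (1 - 27) - 143*(-1/71)*(-102) = -26 + (143/71)*(-102) = -26 - 14586/71 = -16432/71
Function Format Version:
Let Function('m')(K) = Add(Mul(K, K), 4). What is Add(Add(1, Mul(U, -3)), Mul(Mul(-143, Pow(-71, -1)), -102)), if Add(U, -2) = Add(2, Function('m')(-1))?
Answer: Rational(-16432, 71) ≈ -231.44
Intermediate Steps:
Function('m')(K) = Add(4, Pow(K, 2)) (Function('m')(K) = Add(Pow(K, 2), 4) = Add(4, Pow(K, 2)))
U = 9 (U = Add(2, Add(2, Add(4, Pow(-1, 2)))) = Add(2, Add(2, Add(4, 1))) = Add(2, Add(2, 5)) = Add(2, 7) = 9)
Add(Add(1, Mul(U, -3)), Mul(Mul(-143, Pow(-71, -1)), -102)) = Add(Add(1, Mul(9, -3)), Mul(Mul(-143, Pow(-71, -1)), -102)) = Add(Add(1, -27), Mul(Mul(-143, Rational(-1, 71)), -102)) = Add(-26, Mul(Rational(143, 71), -102)) = Add(-26, Rational(-14586, 71)) = Rational(-16432, 71)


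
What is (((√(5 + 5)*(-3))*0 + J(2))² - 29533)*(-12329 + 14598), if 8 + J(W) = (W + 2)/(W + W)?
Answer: -66899196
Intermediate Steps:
J(W) = -8 + (2 + W)/(2*W) (J(W) = -8 + (W + 2)/(W + W) = -8 + (2 + W)/((2*W)) = -8 + (2 + W)*(1/(2*W)) = -8 + (2 + W)/(2*W))
(((√(5 + 5)*(-3))*0 + J(2))² - 29533)*(-12329 + 14598) = (((√(5 + 5)*(-3))*0 + (-15/2 + 1/2))² - 29533)*(-12329 + 14598) = (((√10*(-3))*0 + (-15/2 + ½))² - 29533)*2269 = ((-3*√10*0 - 7)² - 29533)*2269 = ((0 - 7)² - 29533)*2269 = ((-7)² - 29533)*2269 = (49 - 29533)*2269 = -29484*2269 = -66899196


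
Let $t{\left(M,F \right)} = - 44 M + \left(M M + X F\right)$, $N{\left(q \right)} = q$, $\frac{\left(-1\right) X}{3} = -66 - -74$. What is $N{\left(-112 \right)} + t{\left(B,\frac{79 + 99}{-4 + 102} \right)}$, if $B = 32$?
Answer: $- \frac{26440}{49} \approx -539.59$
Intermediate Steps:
$X = -24$ ($X = - 3 \left(-66 - -74\right) = - 3 \left(-66 + 74\right) = \left(-3\right) 8 = -24$)
$t{\left(M,F \right)} = M^{2} - 44 M - 24 F$ ($t{\left(M,F \right)} = - 44 M - \left(24 F - M M\right) = - 44 M - \left(- M^{2} + 24 F\right) = M^{2} - 44 M - 24 F$)
$N{\left(-112 \right)} + t{\left(B,\frac{79 + 99}{-4 + 102} \right)} = -112 - \left(1408 - 1024 + \frac{24 \left(79 + 99\right)}{-4 + 102}\right) = -112 - \left(384 + 24 \cdot 178 \cdot \frac{1}{98}\right) = -112 - \frac{20952}{49} = - \frac{26440}{49}$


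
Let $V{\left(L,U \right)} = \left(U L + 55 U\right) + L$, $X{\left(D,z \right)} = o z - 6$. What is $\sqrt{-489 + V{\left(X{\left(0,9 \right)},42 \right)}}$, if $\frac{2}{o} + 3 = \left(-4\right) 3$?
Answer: $\frac{\sqrt{37785}}{5} \approx 38.877$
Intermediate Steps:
$o = - \frac{2}{15}$ ($o = \frac{2}{-3 - 12} = \frac{2}{-15} = 2 \left(- \frac{1}{15}\right) = - \frac{2}{15} \approx -0.13333$)
$X{\left(D,z \right)} = -6 - \frac{2 z}{15}$ ($X{\left(D,z \right)} = - \frac{2 z}{15} - 6 = -6 - \frac{2 z}{15}$)
$V{\left(L,U \right)} = L + 55 U + L U$ ($V{\left(L,U \right)} = \left(L U + 55 U\right) + L = \left(55 U + L U\right) + L = L + 55 U + L U$)
$\sqrt{-489 + V{\left(X{\left(0,9 \right)},42 \right)}} = \sqrt{-489 + \left(\left(-6 - \frac{6}{5}\right) + 55 \cdot 42 + \left(-6 - \frac{6}{5}\right) 42\right)} = \sqrt{-489 + \left(\left(-6 - \frac{6}{5}\right) + 2310 + \left(-6 - \frac{6}{5}\right) 42\right)} = \sqrt{-489 - - \frac{10002}{5}} = \sqrt{-489 + \frac{10002}{5}} = \sqrt{\frac{7557}{5}} = \frac{\sqrt{37785}}{5}$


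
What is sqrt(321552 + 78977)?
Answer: sqrt(400529) ≈ 632.87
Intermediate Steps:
sqrt(321552 + 78977) = sqrt(400529)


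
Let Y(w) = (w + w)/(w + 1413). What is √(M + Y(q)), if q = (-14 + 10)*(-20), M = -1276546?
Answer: I*√2845483345874/1493 ≈ 1129.8*I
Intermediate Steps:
q = 80 (q = -4*(-20) = 80)
Y(w) = 2*w/(1413 + w) (Y(w) = (2*w)/(1413 + w) = 2*w/(1413 + w))
√(M + Y(q)) = √(-1276546 + 2*80/(1413 + 80)) = √(-1276546 + 2*80/1493) = √(-1276546 + 2*80*(1/1493)) = √(-1276546 + 160/1493) = √(-1905883018/1493) = I*√2845483345874/1493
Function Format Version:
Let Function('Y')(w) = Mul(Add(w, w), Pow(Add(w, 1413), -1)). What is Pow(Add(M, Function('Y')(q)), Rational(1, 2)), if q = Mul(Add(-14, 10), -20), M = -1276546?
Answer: Mul(Rational(1, 1493), I, Pow(2845483345874, Rational(1, 2))) ≈ Mul(1129.8, I)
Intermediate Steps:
q = 80 (q = Mul(-4, -20) = 80)
Function('Y')(w) = Mul(2, w, Pow(Add(1413, w), -1)) (Function('Y')(w) = Mul(Mul(2, w), Pow(Add(1413, w), -1)) = Mul(2, w, Pow(Add(1413, w), -1)))
Pow(Add(M, Function('Y')(q)), Rational(1, 2)) = Pow(Add(-1276546, Mul(2, 80, Pow(Add(1413, 80), -1))), Rational(1, 2)) = Pow(Add(-1276546, Mul(2, 80, Pow(1493, -1))), Rational(1, 2)) = Pow(Add(-1276546, Mul(2, 80, Rational(1, 1493))), Rational(1, 2)) = Pow(Add(-1276546, Rational(160, 1493)), Rational(1, 2)) = Pow(Rational(-1905883018, 1493), Rational(1, 2)) = Mul(Rational(1, 1493), I, Pow(2845483345874, Rational(1, 2)))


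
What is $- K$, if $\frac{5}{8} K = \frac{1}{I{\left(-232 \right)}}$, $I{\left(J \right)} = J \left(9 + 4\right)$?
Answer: $\frac{1}{1885} \approx 0.0005305$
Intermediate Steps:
$I{\left(J \right)} = 13 J$ ($I{\left(J \right)} = J 13 = 13 J$)
$K = - \frac{1}{1885}$ ($K = \frac{8}{5 \cdot 13 \left(-232\right)} = \frac{8}{5 \left(-3016\right)} = \frac{8}{5} \left(- \frac{1}{3016}\right) = - \frac{1}{1885} \approx -0.0005305$)
$- K = \left(-1\right) \left(- \frac{1}{1885}\right) = \frac{1}{1885}$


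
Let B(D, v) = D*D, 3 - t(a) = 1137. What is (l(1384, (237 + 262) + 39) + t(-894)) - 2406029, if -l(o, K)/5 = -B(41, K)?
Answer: -2398758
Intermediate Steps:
t(a) = -1134 (t(a) = 3 - 1*1137 = 3 - 1137 = -1134)
B(D, v) = D²
l(o, K) = 8405 (l(o, K) = -(-5)*41² = -(-5)*1681 = -5*(-1681) = 8405)
(l(1384, (237 + 262) + 39) + t(-894)) - 2406029 = (8405 - 1134) - 2406029 = 7271 - 2406029 = -2398758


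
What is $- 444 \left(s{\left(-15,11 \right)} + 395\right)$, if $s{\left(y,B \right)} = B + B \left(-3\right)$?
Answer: $-165612$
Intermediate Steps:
$s{\left(y,B \right)} = - 2 B$ ($s{\left(y,B \right)} = B - 3 B = - 2 B$)
$- 444 \left(s{\left(-15,11 \right)} + 395\right) = - 444 \left(\left(-2\right) 11 + 395\right) = - 444 \left(-22 + 395\right) = \left(-444\right) 373 = -165612$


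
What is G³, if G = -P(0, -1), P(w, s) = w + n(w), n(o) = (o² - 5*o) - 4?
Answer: 64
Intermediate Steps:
n(o) = -4 + o² - 5*o
P(w, s) = -4 + w² - 4*w (P(w, s) = w + (-4 + w² - 5*w) = -4 + w² - 4*w)
G = 4 (G = -(-4 + 0² - 4*0) = -(-4 + 0 + 0) = -1*(-4) = 4)
G³ = 4³ = 64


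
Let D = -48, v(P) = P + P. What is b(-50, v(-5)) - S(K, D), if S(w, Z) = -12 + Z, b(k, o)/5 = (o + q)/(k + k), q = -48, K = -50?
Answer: 629/10 ≈ 62.900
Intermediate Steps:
v(P) = 2*P
b(k, o) = 5*(-48 + o)/(2*k) (b(k, o) = 5*((o - 48)/(k + k)) = 5*((-48 + o)/((2*k))) = 5*((-48 + o)*(1/(2*k))) = 5*((-48 + o)/(2*k)) = 5*(-48 + o)/(2*k))
b(-50, v(-5)) - S(K, D) = (5/2)*(-48 + 2*(-5))/(-50) - (-12 - 48) = (5/2)*(-1/50)*(-48 - 10) - 1*(-60) = (5/2)*(-1/50)*(-58) + 60 = 29/10 + 60 = 629/10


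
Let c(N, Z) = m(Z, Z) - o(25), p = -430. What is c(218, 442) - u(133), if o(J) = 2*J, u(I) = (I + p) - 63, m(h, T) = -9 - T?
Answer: -141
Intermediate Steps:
u(I) = -493 + I (u(I) = (I - 430) - 63 = (-430 + I) - 63 = -493 + I)
c(N, Z) = -59 - Z (c(N, Z) = (-9 - Z) - 2*25 = (-9 - Z) - 1*50 = (-9 - Z) - 50 = -59 - Z)
c(218, 442) - u(133) = (-59 - 1*442) - (-493 + 133) = (-59 - 442) - 1*(-360) = -501 + 360 = -141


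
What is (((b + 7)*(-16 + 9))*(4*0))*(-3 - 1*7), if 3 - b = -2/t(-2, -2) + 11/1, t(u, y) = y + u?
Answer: 0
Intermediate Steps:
t(u, y) = u + y
b = -17/2 (b = 3 - (-2/(-2 - 2) + 11/1) = 3 - (-2/(-4) + 11*1) = 3 - (-2*(-¼) + 11) = 3 - (½ + 11) = 3 - 1*23/2 = 3 - 23/2 = -17/2 ≈ -8.5000)
(((b + 7)*(-16 + 9))*(4*0))*(-3 - 1*7) = (((-17/2 + 7)*(-16 + 9))*(4*0))*(-3 - 1*7) = (-3/2*(-7)*0)*(-3 - 7) = ((21/2)*0)*(-10) = 0*(-10) = 0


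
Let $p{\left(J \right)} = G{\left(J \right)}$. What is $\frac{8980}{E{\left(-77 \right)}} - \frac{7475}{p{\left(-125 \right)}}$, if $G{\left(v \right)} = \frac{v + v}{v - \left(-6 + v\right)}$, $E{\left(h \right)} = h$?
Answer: $\frac{24169}{385} \approx 62.777$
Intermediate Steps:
$G{\left(v \right)} = \frac{v}{3}$ ($G{\left(v \right)} = \frac{2 v}{6} = 2 v \frac{1}{6} = \frac{v}{3}$)
$p{\left(J \right)} = \frac{J}{3}$
$\frac{8980}{E{\left(-77 \right)}} - \frac{7475}{p{\left(-125 \right)}} = \frac{8980}{-77} - \frac{7475}{\frac{1}{3} \left(-125\right)} = 8980 \left(- \frac{1}{77}\right) - \frac{7475}{- \frac{125}{3}} = - \frac{8980}{77} - - \frac{897}{5} = - \frac{8980}{77} + \frac{897}{5} = \frac{24169}{385}$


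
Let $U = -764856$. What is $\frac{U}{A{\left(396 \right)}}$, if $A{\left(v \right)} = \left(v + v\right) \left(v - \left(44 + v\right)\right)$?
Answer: $\frac{10623}{484} \approx 21.948$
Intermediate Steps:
$A{\left(v \right)} = - 88 v$ ($A{\left(v \right)} = 2 v \left(-44\right) = - 88 v$)
$\frac{U}{A{\left(396 \right)}} = - \frac{764856}{\left(-88\right) 396} = - \frac{764856}{-34848} = \left(-764856\right) \left(- \frac{1}{34848}\right) = \frac{10623}{484}$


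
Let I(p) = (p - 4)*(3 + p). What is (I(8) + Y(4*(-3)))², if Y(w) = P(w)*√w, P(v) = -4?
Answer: 1744 - 704*I*√3 ≈ 1744.0 - 1219.4*I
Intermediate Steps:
I(p) = (-4 + p)*(3 + p)
Y(w) = -4*√w
(I(8) + Y(4*(-3)))² = ((-12 + 8² - 1*8) - 4*2*I*√3)² = ((-12 + 64 - 8) - 8*I*√3)² = (44 - 8*I*√3)²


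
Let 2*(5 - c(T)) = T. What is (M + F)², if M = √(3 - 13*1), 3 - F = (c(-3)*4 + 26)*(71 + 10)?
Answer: (4209 - I*√10)² ≈ 1.7716e+7 - 2.66e+4*I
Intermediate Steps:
c(T) = 5 - T/2
F = -4209 (F = 3 - ((5 - ½*(-3))*4 + 26)*(71 + 10) = 3 - ((5 + 3/2)*4 + 26)*81 = 3 - ((13/2)*4 + 26)*81 = 3 - (26 + 26)*81 = 3 - 52*81 = 3 - 1*4212 = 3 - 4212 = -4209)
M = I*√10 (M = √(3 - 13) = √(-10) = I*√10 ≈ 3.1623*I)
(M + F)² = (I*√10 - 4209)² = (-4209 + I*√10)²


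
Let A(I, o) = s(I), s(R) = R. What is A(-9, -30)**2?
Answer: 81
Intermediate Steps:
A(I, o) = I
A(-9, -30)**2 = (-9)**2 = 81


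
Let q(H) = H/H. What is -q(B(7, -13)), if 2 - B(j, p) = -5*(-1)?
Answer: -1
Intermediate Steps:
B(j, p) = -3 (B(j, p) = 2 - (-5)*(-1) = 2 - 1*5 = 2 - 5 = -3)
q(H) = 1
-q(B(7, -13)) = -1*1 = -1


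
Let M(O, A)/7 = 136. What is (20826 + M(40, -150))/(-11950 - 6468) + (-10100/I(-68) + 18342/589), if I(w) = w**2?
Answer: 174151667667/6270260756 ≈ 27.774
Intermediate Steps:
M(O, A) = 952 (M(O, A) = 7*136 = 952)
(20826 + M(40, -150))/(-11950 - 6468) + (-10100/I(-68) + 18342/589) = (20826 + 952)/(-11950 - 6468) + (-10100/((-68)**2) + 18342/589) = 21778/(-18418) + (-10100/4624 + 18342*(1/589)) = 21778*(-1/18418) + (-10100*1/4624 + 18342/589) = -10889/9209 + (-2525/1156 + 18342/589) = -10889/9209 + 19716127/680884 = 174151667667/6270260756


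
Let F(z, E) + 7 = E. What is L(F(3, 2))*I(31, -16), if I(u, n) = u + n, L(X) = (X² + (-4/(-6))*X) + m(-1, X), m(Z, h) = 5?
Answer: 400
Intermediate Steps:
F(z, E) = -7 + E
L(X) = 5 + X² + 2*X/3 (L(X) = (X² + (-4/(-6))*X) + 5 = (X² + (-4*(-⅙))*X) + 5 = (X² + 2*X/3) + 5 = 5 + X² + 2*X/3)
I(u, n) = n + u
L(F(3, 2))*I(31, -16) = (5 + (-7 + 2)² + 2*(-7 + 2)/3)*(-16 + 31) = (5 + (-5)² + (⅔)*(-5))*15 = (5 + 25 - 10/3)*15 = (80/3)*15 = 400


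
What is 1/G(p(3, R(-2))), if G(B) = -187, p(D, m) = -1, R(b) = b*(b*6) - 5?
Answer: -1/187 ≈ -0.0053476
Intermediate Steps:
R(b) = -5 + 6*b² (R(b) = b*(6*b) - 5 = 6*b² - 5 = -5 + 6*b²)
1/G(p(3, R(-2))) = 1/(-187) = -1/187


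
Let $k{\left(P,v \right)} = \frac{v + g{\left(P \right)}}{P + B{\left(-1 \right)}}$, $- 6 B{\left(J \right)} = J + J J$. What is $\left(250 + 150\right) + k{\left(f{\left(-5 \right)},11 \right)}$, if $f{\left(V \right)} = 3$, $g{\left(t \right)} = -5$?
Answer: $402$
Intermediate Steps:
$B{\left(J \right)} = - \frac{J}{6} - \frac{J^{2}}{6}$ ($B{\left(J \right)} = - \frac{J + J J}{6} = - \frac{J + J^{2}}{6} = - \frac{J}{6} - \frac{J^{2}}{6}$)
$k{\left(P,v \right)} = \frac{-5 + v}{P}$ ($k{\left(P,v \right)} = \frac{v - 5}{P - - \frac{1 - 1}{6}} = \frac{-5 + v}{P - \left(- \frac{1}{6}\right) 0} = \frac{-5 + v}{P + 0} = \frac{-5 + v}{P}$)
$\left(250 + 150\right) + k{\left(f{\left(-5 \right)},11 \right)} = \left(250 + 150\right) + \frac{-5 + 11}{3} = 400 + \frac{1}{3} \cdot 6 = 400 + 2 = 402$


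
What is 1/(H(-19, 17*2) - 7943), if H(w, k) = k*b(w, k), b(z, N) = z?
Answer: -1/8589 ≈ -0.00011643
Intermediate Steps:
H(w, k) = k*w
1/(H(-19, 17*2) - 7943) = 1/((17*2)*(-19) - 7943) = 1/(34*(-19) - 7943) = 1/(-646 - 7943) = 1/(-8589) = -1/8589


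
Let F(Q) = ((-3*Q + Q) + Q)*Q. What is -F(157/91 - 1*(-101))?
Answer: 87385104/8281 ≈ 10552.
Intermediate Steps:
F(Q) = -Q² (F(Q) = (-2*Q + Q)*Q = (-Q)*Q = -Q²)
-F(157/91 - 1*(-101)) = -(-1)*(157/91 - 1*(-101))² = -(-1)*(157*(1/91) + 101)² = -(-1)*(157/91 + 101)² = -(-1)*(9348/91)² = -(-1)*87385104/8281 = -1*(-87385104/8281) = 87385104/8281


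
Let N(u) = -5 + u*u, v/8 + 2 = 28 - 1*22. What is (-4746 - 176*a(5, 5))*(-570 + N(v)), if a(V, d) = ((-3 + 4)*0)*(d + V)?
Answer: -2130954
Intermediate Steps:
a(V, d) = 0 (a(V, d) = (1*0)*(V + d) = 0*(V + d) = 0)
v = 32 (v = -16 + 8*(28 - 1*22) = -16 + 8*(28 - 22) = -16 + 8*6 = -16 + 48 = 32)
N(u) = -5 + u**2
(-4746 - 176*a(5, 5))*(-570 + N(v)) = (-4746 - 176*0)*(-570 + (-5 + 32**2)) = (-4746 + 0)*(-570 + (-5 + 1024)) = -4746*(-570 + 1019) = -4746*449 = -2130954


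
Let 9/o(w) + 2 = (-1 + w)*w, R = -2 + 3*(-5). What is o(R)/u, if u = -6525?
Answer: -1/220400 ≈ -4.5372e-6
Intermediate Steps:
R = -17 (R = -2 - 15 = -17)
o(w) = 9/(-2 + w*(-1 + w)) (o(w) = 9/(-2 + (-1 + w)*w) = 9/(-2 + w*(-1 + w)))
o(R)/u = (9/(-2 + (-17)**2 - 1*(-17)))/(-6525) = (9/(-2 + 289 + 17))*(-1/6525) = (9/304)*(-1/6525) = -1/220400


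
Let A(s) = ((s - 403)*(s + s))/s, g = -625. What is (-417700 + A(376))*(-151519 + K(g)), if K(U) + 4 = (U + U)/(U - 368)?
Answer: 62855721774106/993 ≈ 6.3299e+10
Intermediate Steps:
K(U) = -4 + 2*U/(-368 + U) (K(U) = -4 + (U + U)/(U - 368) = -4 + (2*U)/(-368 + U) = -4 + 2*U/(-368 + U))
A(s) = -806 + 2*s (A(s) = ((-403 + s)*(2*s))/s = (2*s*(-403 + s))/s = -806 + 2*s)
(-417700 + A(376))*(-151519 + K(g)) = (-417700 + (-806 + 2*376))*(-151519 + 2*(736 - 1*(-625))/(-368 - 625)) = (-417700 + (-806 + 752))*(-151519 + 2*(736 + 625)/(-993)) = (-417700 - 54)*(-151519 + 2*(-1/993)*1361) = -417754*(-151519 - 2722/993) = -417754*(-150461089/993) = 62855721774106/993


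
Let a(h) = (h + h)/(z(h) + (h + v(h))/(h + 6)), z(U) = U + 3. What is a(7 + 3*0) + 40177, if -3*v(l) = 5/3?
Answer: 24669497/614 ≈ 40178.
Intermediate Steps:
v(l) = -5/9 (v(l) = -5/(3*3) = -1/3*5/3 = -5/9)
z(U) = 3 + U
a(h) = 2*h/(3 + h + (-5/9 + h)/(6 + h)) (a(h) = (h + h)/((3 + h) + (h - 5/9)/(h + 6)) = (2*h)/((3 + h) + (-5/9 + h)/(6 + h)) = (2*h)/(3 + h + (-5/9 + h)/(6 + h)) = 2*h/(3 + h + (-5/9 + h)/(6 + h)))
a(7 + 3*0) + 40177 = 18*(7 + 3*0)*(6 + (7 + 3*0))/(157 + 9*(7 + 3*0)**2 + 90*(7 + 3*0)) + 40177 = 18*(7 + 0)*(6 + (7 + 0))/(157 + 9*(7 + 0)**2 + 90*(7 + 0)) + 40177 = 18*7*(6 + 7)/(157 + 9*7**2 + 90*7) + 40177 = 18*7*13/(157 + 9*49 + 630) + 40177 = 18*7*13/(157 + 441 + 630) + 40177 = 18*7*13/1228 + 40177 = 18*7*(1/1228)*13 + 40177 = 819/614 + 40177 = 24669497/614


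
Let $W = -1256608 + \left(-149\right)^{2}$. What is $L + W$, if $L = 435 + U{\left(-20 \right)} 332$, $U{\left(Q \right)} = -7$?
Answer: $-1236296$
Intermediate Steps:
$W = -1234407$ ($W = -1256608 + 22201 = -1234407$)
$L = -1889$ ($L = 435 - 2324 = -1889$)
$L + W = -1889 - 1234407 = -1236296$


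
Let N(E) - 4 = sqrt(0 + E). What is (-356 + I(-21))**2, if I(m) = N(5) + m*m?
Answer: (89 + sqrt(5))**2 ≈ 8324.0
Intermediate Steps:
N(E) = 4 + sqrt(E) (N(E) = 4 + sqrt(0 + E) = 4 + sqrt(E))
I(m) = 4 + sqrt(5) + m**2 (I(m) = (4 + sqrt(5)) + m*m = (4 + sqrt(5)) + m**2 = 4 + sqrt(5) + m**2)
(-356 + I(-21))**2 = (-356 + (4 + sqrt(5) + (-21)**2))**2 = (-356 + (4 + sqrt(5) + 441))**2 = (-356 + (445 + sqrt(5)))**2 = (89 + sqrt(5))**2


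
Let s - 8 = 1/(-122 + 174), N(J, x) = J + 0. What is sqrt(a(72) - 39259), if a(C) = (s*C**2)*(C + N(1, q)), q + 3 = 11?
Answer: sqrt(506235197)/13 ≈ 1730.7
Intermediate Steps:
q = 8 (q = -3 + 11 = 8)
N(J, x) = J
s = 417/52 (s = 8 + 1/(-122 + 174) = 8 + 1/52 = 417/52 ≈ 8.0192)
a(C) = 417*C**2*(1 + C)/52 (a(C) = (417*C**2/52)*(C + 1) = (417*C**2/52)*(1 + C) = 417*C**2*(1 + C)/52)
sqrt(a(72) - 39259) = sqrt((417/52)*72**2*(1 + 72) - 39259) = sqrt((417/52)*5184*73 - 39259) = sqrt(39451536/13 - 39259) = sqrt(38941169/13) = sqrt(506235197)/13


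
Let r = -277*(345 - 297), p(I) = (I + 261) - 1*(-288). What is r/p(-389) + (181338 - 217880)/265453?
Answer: -220956863/2654530 ≈ -83.238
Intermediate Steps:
p(I) = 549 + I (p(I) = (261 + I) + 288 = 549 + I)
r = -13296 (r = -277*48 = -13296)
r/p(-389) + (181338 - 217880)/265453 = -13296/(549 - 389) + (181338 - 217880)/265453 = -13296/160 - 36542*1/265453 = -13296*1/160 - 36542/265453 = -831/10 - 36542/265453 = -220956863/2654530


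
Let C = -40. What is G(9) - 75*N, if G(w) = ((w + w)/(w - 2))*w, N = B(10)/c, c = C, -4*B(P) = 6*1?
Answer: 2277/112 ≈ 20.330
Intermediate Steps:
B(P) = -3/2
c = -40
N = 3/80 (N = -3/2/(-40) = -3/2*(-1/40) = 3/80 ≈ 0.037500)
G(w) = 2*w²/(-2 + w) (G(w) = ((2*w)/(-2 + w))*w = (2*w/(-2 + w))*w = 2*w²/(-2 + w))
G(9) - 75*N = 2*9²/(-2 + 9) - 75*3/80 = 2*81/7 - 45/16 = 2*81*(⅐) - 45/16 = 162/7 - 45/16 = 2277/112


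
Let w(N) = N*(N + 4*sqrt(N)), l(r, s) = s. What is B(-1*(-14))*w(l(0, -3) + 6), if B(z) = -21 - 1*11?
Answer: -288 - 384*sqrt(3) ≈ -953.11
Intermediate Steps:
B(z) = -32 (B(z) = -21 - 11 = -32)
B(-1*(-14))*w(l(0, -3) + 6) = -32*((-3 + 6)**2 + 4*(-3 + 6)**(3/2)) = -32*(3**2 + 4*3**(3/2)) = -32*(9 + 4*(3*sqrt(3))) = -32*(9 + 12*sqrt(3)) = -288 - 384*sqrt(3)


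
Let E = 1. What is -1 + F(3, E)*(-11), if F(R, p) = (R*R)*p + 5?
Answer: -155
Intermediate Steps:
F(R, p) = 5 + p*R² (F(R, p) = R²*p + 5 = p*R² + 5 = 5 + p*R²)
-1 + F(3, E)*(-11) = -1 + (5 + 1*3²)*(-11) = -1 + (5 + 1*9)*(-11) = -1 + (5 + 9)*(-11) = -1 + 14*(-11) = -1 - 154 = -155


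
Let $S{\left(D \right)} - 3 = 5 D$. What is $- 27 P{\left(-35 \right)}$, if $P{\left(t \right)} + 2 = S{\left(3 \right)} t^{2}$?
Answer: $-595296$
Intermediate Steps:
$S{\left(D \right)} = 3 + 5 D$
$P{\left(t \right)} = -2 + 18 t^{2}$ ($P{\left(t \right)} = -2 + \left(3 + 5 \cdot 3\right) t^{2} = -2 + \left(3 + 15\right) t^{2} = -2 + 18 t^{2}$)
$- 27 P{\left(-35 \right)} = - 27 \left(-2 + 18 \left(-35\right)^{2}\right) = - 27 \left(-2 + 18 \cdot 1225\right) = - 27 \left(-2 + 22050\right) = \left(-27\right) 22048 = -595296$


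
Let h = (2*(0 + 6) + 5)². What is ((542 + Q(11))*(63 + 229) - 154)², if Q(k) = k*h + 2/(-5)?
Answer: 29499084865636/25 ≈ 1.1800e+12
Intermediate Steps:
h = 289 (h = (2*6 + 5)² = (12 + 5)² = 17² = 289)
Q(k) = -⅖ + 289*k (Q(k) = k*289 + 2/(-5) = 289*k + 2*(-⅕) = 289*k - ⅖ = -⅖ + 289*k)
((542 + Q(11))*(63 + 229) - 154)² = ((542 + (-⅖ + 289*11))*(63 + 229) - 154)² = ((542 + (-⅖ + 3179))*292 - 154)² = ((542 + 15893/5)*292 - 154)² = ((18603/5)*292 - 154)² = (5432076/5 - 154)² = (5431306/5)² = 29499084865636/25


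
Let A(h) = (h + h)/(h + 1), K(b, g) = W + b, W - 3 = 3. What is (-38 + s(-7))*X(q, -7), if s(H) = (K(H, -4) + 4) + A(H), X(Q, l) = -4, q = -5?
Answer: 392/3 ≈ 130.67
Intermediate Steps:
W = 6 (W = 3 + 3 = 6)
K(b, g) = 6 + b
A(h) = 2*h/(1 + h) (A(h) = (2*h)/(1 + h) = 2*h/(1 + h))
s(H) = 10 + H + 2*H/(1 + H) (s(H) = ((6 + H) + 4) + 2*H/(1 + H) = (10 + H) + 2*H/(1 + H) = 10 + H + 2*H/(1 + H))
(-38 + s(-7))*X(q, -7) = (-38 + (10 + (-7)**2 + 13*(-7))/(1 - 7))*(-4) = (-38 + (10 + 49 - 91)/(-6))*(-4) = (-38 - 1/6*(-32))*(-4) = (-38 + 16/3)*(-4) = -98/3*(-4) = 392/3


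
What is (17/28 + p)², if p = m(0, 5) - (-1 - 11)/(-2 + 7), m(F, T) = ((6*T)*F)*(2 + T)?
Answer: 177241/19600 ≈ 9.0429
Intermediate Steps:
m(F, T) = 6*F*T*(2 + T) (m(F, T) = (6*F*T)*(2 + T) = 6*F*T*(2 + T))
p = 12/5 (p = 6*0*5*(2 + 5) - (-1 - 11)/(-2 + 7) = 6*0*5*7 - (-12)/5 = 0 - (-12)/5 = 0 - 1*(-12/5) = 0 + 12/5 = 12/5 ≈ 2.4000)
(17/28 + p)² = (17/28 + 12/5)² = (421/140)² = 177241/19600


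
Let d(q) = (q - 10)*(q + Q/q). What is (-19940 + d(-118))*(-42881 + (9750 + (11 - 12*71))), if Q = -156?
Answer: 10032203376/59 ≈ 1.7004e+8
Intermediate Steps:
d(q) = (-10 + q)*(q - 156/q) (d(q) = (q - 10)*(q - 156/q) = (-10 + q)*(q - 156/q))
(-19940 + d(-118))*(-42881 + (9750 + (11 - 12*71))) = (-19940 + (-156 + (-118)² - 10*(-118) + 1560/(-118)))*(-42881 + (9750 + (11 - 12*71))) = (-19940 + (-156 + 13924 + 1180 + 1560*(-1/118)))*(-42881 + (9750 + (11 - 852))) = (-19940 + (-156 + 13924 + 1180 - 780/59))*(-42881 + (9750 - 841)) = (-19940 + 881152/59)*(-42881 + 8909) = -295308/59*(-33972) = 10032203376/59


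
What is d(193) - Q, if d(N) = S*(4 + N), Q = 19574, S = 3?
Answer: -18983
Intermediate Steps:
d(N) = 12 + 3*N (d(N) = 3*(4 + N) = 12 + 3*N)
d(193) - Q = (12 + 3*193) - 1*19574 = (12 + 579) - 19574 = 591 - 19574 = -18983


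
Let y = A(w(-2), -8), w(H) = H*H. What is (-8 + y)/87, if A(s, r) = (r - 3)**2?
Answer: 113/87 ≈ 1.2989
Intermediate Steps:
w(H) = H**2
A(s, r) = (-3 + r)**2
y = 121 (y = (-3 - 8)**2 = (-11)**2 = 121)
(-8 + y)/87 = (-8 + 121)/87 = (1/87)*113 = 113/87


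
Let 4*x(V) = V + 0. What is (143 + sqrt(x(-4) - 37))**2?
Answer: (143 + I*sqrt(38))**2 ≈ 20411.0 + 1763.0*I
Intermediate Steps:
x(V) = V/4 (x(V) = (V + 0)/4 = V/4)
(143 + sqrt(x(-4) - 37))**2 = (143 + sqrt((1/4)*(-4) - 37))**2 = (143 + sqrt(-1 - 37))**2 = (143 + sqrt(-38))**2 = (143 + I*sqrt(38))**2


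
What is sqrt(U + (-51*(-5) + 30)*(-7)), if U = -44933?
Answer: 4*I*sqrt(2933) ≈ 216.63*I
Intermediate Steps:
sqrt(U + (-51*(-5) + 30)*(-7)) = sqrt(-44933 + (-51*(-5) + 30)*(-7)) = sqrt(-44933 + (255 + 30)*(-7)) = sqrt(-44933 + 285*(-7)) = sqrt(-44933 - 1995) = sqrt(-46928) = 4*I*sqrt(2933)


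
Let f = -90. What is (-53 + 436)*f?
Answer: -34470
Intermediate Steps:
(-53 + 436)*f = (-53 + 436)*(-90) = 383*(-90) = -34470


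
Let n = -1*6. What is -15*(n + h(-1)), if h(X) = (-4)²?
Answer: -150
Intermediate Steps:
n = -6
h(X) = 16
-15*(n + h(-1)) = -15*(-6 + 16) = -15*10 = -150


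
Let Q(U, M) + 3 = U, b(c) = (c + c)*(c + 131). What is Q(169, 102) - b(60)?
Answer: -22754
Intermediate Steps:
b(c) = 2*c*(131 + c) (b(c) = (2*c)*(131 + c) = 2*c*(131 + c))
Q(U, M) = -3 + U
Q(169, 102) - b(60) = (-3 + 169) - 2*60*(131 + 60) = 166 - 2*60*191 = 166 - 1*22920 = 166 - 22920 = -22754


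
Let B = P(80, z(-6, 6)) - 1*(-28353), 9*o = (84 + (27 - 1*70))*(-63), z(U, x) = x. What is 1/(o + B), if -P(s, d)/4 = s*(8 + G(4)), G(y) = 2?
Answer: 1/24866 ≈ 4.0216e-5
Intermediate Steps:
P(s, d) = -40*s (P(s, d) = -4*s*(8 + 2) = -4*s*10 = -40*s)
o = -287 (o = ((84 + (27 - 1*70))*(-63))/9 = ((84 + (27 - 70))*(-63))/9 = ((84 - 43)*(-63))/9 = (41*(-63))/9 = (⅑)*(-2583) = -287)
B = 25153 (B = -40*80 - 1*(-28353) = -3200 + 28353 = 25153)
1/(o + B) = 1/(-287 + 25153) = 1/24866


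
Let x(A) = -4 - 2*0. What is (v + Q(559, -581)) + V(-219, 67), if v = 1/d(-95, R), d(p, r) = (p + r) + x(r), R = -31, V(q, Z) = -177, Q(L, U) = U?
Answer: -98541/130 ≈ -758.01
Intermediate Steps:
x(A) = -4 (x(A) = -4 + 0 = -4)
d(p, r) = -4 + p + r (d(p, r) = (p + r) - 4 = -4 + p + r)
v = -1/130 (v = 1/(-4 - 95 - 31) = 1/(-130) = -1/130 ≈ -0.0076923)
(v + Q(559, -581)) + V(-219, 67) = (-1/130 - 581) - 177 = -75531/130 - 177 = -98541/130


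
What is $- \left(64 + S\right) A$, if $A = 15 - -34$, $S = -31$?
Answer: $-1617$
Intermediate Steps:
$A = 49$ ($A = 15 + 34 = 49$)
$- \left(64 + S\right) A = - \left(64 - 31\right) 49 = - 33 \cdot 49 = \left(-1\right) 1617 = -1617$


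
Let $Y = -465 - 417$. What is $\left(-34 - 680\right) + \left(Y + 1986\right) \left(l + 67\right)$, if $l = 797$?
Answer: $953142$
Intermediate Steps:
$Y = -882$
$\left(-34 - 680\right) + \left(Y + 1986\right) \left(l + 67\right) = \left(-34 - 680\right) + \left(-882 + 1986\right) \left(797 + 67\right) = \left(-34 - 680\right) + 1104 \cdot 864 = -714 + 953856 = 953142$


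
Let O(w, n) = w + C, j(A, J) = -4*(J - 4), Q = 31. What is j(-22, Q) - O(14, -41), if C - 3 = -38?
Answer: -87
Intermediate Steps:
C = -35 (C = 3 - 38 = -35)
j(A, J) = 16 - 4*J (j(A, J) = -4*(-4 + J) = 16 - 4*J)
O(w, n) = -35 + w (O(w, n) = w - 35 = -35 + w)
j(-22, Q) - O(14, -41) = (16 - 4*31) - (-35 + 14) = (16 - 124) - 1*(-21) = -108 + 21 = -87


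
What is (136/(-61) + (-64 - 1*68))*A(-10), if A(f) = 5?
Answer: -40940/61 ≈ -671.15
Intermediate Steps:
(136/(-61) + (-64 - 1*68))*A(-10) = (136/(-61) + (-64 - 1*68))*5 = (136*(-1/61) + (-64 - 68))*5 = (-136/61 - 132)*5 = -8188/61*5 = -40940/61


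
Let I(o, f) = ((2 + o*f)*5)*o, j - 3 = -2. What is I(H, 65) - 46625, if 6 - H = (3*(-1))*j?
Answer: -20210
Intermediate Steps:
j = 1 (j = 3 - 2 = 1)
H = 9 (H = 6 - 3*(-1) = 6 - (-3) = 6 - 1*(-3) = 6 + 3 = 9)
I(o, f) = o*(10 + 5*f*o) (I(o, f) = ((2 + f*o)*5)*o = (10 + 5*f*o)*o = o*(10 + 5*f*o))
I(H, 65) - 46625 = 5*9*(2 + 65*9) - 46625 = 5*9*(2 + 585) - 46625 = 5*9*587 - 46625 = 26415 - 46625 = -20210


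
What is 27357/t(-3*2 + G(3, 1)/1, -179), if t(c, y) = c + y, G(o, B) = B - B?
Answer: -27357/185 ≈ -147.88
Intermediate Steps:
G(o, B) = 0
27357/t(-3*2 + G(3, 1)/1, -179) = 27357/((-3*2 + 0/1) - 179) = 27357/((-6 + 0*1) - 179) = 27357/((-6 + 0) - 179) = 27357/(-6 - 179) = 27357/(-185) = 27357*(-1/185) = -27357/185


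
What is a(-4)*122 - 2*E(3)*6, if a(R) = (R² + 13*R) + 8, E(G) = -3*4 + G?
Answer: -3308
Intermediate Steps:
E(G) = -12 + G
a(R) = 8 + R² + 13*R
a(-4)*122 - 2*E(3)*6 = (8 + (-4)² + 13*(-4))*122 - 2*(-12 + 3)*6 = (8 + 16 - 52)*122 - 2*(-9)*6 = -28*122 + 18*6 = -3416 + 108 = -3308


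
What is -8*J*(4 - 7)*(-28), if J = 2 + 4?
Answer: -4032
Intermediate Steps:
J = 6
-8*J*(4 - 7)*(-28) = -48*(4 - 7)*(-28) = -48*(-3)*(-28) = -8*(-18)*(-28) = 144*(-28) = -4032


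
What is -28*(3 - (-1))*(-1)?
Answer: 112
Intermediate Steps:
-28*(3 - (-1))*(-1) = -28*(3 - 1*(-1))*(-1) = -28*(3 + 1)*(-1) = -28*4*(-1) = -112*(-1) = 112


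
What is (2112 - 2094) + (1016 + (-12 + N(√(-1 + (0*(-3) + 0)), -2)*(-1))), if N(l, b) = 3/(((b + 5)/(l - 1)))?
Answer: 1023 - I ≈ 1023.0 - 1.0*I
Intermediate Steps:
N(l, b) = 3*(-1 + l)/(5 + b) (N(l, b) = 3/(((5 + b)/(-1 + l))) = 3*((-1 + l)/(5 + b)) = 3*(-1 + l)/(5 + b))
(2112 - 2094) + (1016 + (-12 + N(√(-1 + (0*(-3) + 0)), -2)*(-1))) = (2112 - 2094) + (1016 + (-12 + (3*(-1 + √(-1 + (0*(-3) + 0)))/(5 - 2))*(-1))) = 18 + (1016 + (-12 + (3*(-1 + √(-1 + (0 + 0)))/3)*(-1))) = 18 + (1016 + (-12 + (3*(⅓)*(-1 + √(-1 + 0)))*(-1))) = 18 + (1016 + (-12 + (3*(⅓)*(-1 + √(-1)))*(-1))) = 18 + (1016 + (-12 + (3*(⅓)*(-1 + I))*(-1))) = 18 + (1016 + (-12 + (-1 + I)*(-1))) = 18 + (1016 + (-12 + (1 - I))) = 18 + (1016 + (-11 - I)) = 18 + (1005 - I) = 1023 - I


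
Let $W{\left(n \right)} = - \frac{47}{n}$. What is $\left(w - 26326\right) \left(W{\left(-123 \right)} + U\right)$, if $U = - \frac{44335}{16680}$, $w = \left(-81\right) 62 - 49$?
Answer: $\frac{3257784117}{45592} \approx 71455.0$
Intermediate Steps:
$w = -5071$ ($w = -5022 - 49 = -5071$)
$U = - \frac{8867}{3336}$ ($U = \left(-44335\right) \frac{1}{16680} = - \frac{8867}{3336} \approx -2.658$)
$\left(w - 26326\right) \left(W{\left(-123 \right)} + U\right) = \left(-5071 - 26326\right) \left(- \frac{47}{-123} - \frac{8867}{3336}\right) = - 31397 \left(\left(-47\right) \left(- \frac{1}{123}\right) - \frac{8867}{3336}\right) = - 31397 \left(\frac{47}{123} - \frac{8867}{3336}\right) = \left(-31397\right) \left(- \frac{103761}{45592}\right) = \frac{3257784117}{45592}$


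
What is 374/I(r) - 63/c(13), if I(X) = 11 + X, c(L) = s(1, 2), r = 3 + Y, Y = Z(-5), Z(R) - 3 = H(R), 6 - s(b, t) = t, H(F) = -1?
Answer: 61/8 ≈ 7.6250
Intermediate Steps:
s(b, t) = 6 - t
Z(R) = 2 (Z(R) = 3 - 1 = 2)
Y = 2
r = 5 (r = 3 + 2 = 5)
c(L) = 4 (c(L) = 6 - 1*2 = 6 - 2 = 4)
374/I(r) - 63/c(13) = 374/(11 + 5) - 63/4 = 374/16 - 63*¼ = 374*(1/16) - 63/4 = 187/8 - 63/4 = 61/8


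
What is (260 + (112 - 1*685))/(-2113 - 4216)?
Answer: 313/6329 ≈ 0.049455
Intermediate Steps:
(260 + (112 - 1*685))/(-2113 - 4216) = (260 + (112 - 685))/(-6329) = (260 - 573)*(-1/6329) = -313*(-1/6329) = 313/6329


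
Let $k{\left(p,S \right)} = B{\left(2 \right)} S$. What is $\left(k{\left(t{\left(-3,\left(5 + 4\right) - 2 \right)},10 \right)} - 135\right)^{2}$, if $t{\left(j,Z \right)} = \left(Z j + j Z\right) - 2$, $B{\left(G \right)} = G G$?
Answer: $9025$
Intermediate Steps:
$B{\left(G \right)} = G^{2}$
$t{\left(j,Z \right)} = -2 + 2 Z j$ ($t{\left(j,Z \right)} = \left(Z j + Z j\right) - 2 = 2 Z j - 2 = -2 + 2 Z j$)
$k{\left(p,S \right)} = 4 S$ ($k{\left(p,S \right)} = 2^{2} S = 4 S$)
$\left(k{\left(t{\left(-3,\left(5 + 4\right) - 2 \right)},10 \right)} - 135\right)^{2} = \left(4 \cdot 10 - 135\right)^{2} = \left(40 - 135\right)^{2} = \left(-95\right)^{2} = 9025$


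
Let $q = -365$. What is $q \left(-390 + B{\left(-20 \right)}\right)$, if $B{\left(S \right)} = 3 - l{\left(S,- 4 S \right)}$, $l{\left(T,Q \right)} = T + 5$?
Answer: $135780$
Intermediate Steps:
$l{\left(T,Q \right)} = 5 + T$
$B{\left(S \right)} = -2 - S$ ($B{\left(S \right)} = 3 - \left(5 + S\right) = -2 - S$)
$q \left(-390 + B{\left(-20 \right)}\right) = - 365 \left(-390 - -18\right) = - 365 \left(-390 + \left(-2 + 20\right)\right) = - 365 \left(-390 + 18\right) = \left(-365\right) \left(-372\right) = 135780$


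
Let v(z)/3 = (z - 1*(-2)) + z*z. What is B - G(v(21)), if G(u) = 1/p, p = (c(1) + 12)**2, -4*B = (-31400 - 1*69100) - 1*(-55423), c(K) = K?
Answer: 7618009/676 ≈ 11269.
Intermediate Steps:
B = 45077/4 (B = -((-31400 - 1*69100) - 1*(-55423))/4 = -((-31400 - 69100) + 55423)/4 = -(-100500 + 55423)/4 = -1/4*(-45077) = 45077/4 ≈ 11269.)
v(z) = 6 + 3*z + 3*z**2 (v(z) = 3*((z - 1*(-2)) + z*z) = 3*((z + 2) + z**2) = 3*((2 + z) + z**2) = 3*(2 + z + z**2) = 6 + 3*z + 3*z**2)
p = 169 (p = (1 + 12)**2 = 13**2 = 169)
G(u) = 1/169
B - G(v(21)) = 45077/4 - 1*1/169 = 45077/4 - 1/169 = 7618009/676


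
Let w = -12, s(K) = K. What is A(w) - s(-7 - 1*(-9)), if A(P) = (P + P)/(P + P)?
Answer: -1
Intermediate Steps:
A(P) = 1 (A(P) = (2*P)/((2*P)) = (2*P)*(1/(2*P)) = 1)
A(w) - s(-7 - 1*(-9)) = 1 - (-7 - 1*(-9)) = 1 - (-7 + 9) = 1 - 1*2 = 1 - 2 = -1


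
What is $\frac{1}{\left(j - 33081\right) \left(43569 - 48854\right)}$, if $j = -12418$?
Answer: $\frac{1}{240462215} \approx 4.1587 \cdot 10^{-9}$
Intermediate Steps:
$\frac{1}{\left(j - 33081\right) \left(43569 - 48854\right)} = \frac{1}{\left(-12418 - 33081\right) \left(43569 - 48854\right)} = \frac{1}{\left(-45499\right) \left(-5285\right)} = \frac{1}{240462215}$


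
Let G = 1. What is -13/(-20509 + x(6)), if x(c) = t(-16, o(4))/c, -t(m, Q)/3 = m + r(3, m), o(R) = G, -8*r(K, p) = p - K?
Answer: 208/328035 ≈ 0.00063408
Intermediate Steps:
r(K, p) = -p/8 + K/8 (r(K, p) = -(p - K)/8 = -p/8 + K/8)
o(R) = 1
t(m, Q) = -9/8 - 21*m/8 (t(m, Q) = -3*(m + (-m/8 + (⅛)*3)) = -3*(m + (-m/8 + 3/8)) = -3*(m + (3/8 - m/8)) = -3*(3/8 + 7*m/8) = -9/8 - 21*m/8)
x(c) = 327/(8*c) (x(c) = (-9/8 - 21/8*(-16))/c = (-9/8 + 42)/c = 327/(8*c))
-13/(-20509 + x(6)) = -13/(-20509 + (327/8)/6) = -13/(-20509 + (327/8)*(⅙)) = -13/(-20509 + 109/16) = -13/(-328035/16) = -16/328035*(-13) = 208/328035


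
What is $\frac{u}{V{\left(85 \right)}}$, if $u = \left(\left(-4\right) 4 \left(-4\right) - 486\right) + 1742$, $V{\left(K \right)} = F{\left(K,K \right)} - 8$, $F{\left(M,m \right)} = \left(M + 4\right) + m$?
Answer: $\frac{660}{83} \approx 7.9518$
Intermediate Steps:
$F{\left(M,m \right)} = 4 + M + m$ ($F{\left(M,m \right)} = \left(4 + M\right) + m = 4 + M + m$)
$V{\left(K \right)} = -4 + 2 K$ ($V{\left(K \right)} = \left(4 + K + K\right) - 8 = \left(4 + 2 K\right) - 8 = -4 + 2 K$)
$u = 1320$ ($u = \left(\left(-16\right) \left(-4\right) - 486\right) + 1742 = \left(64 - 486\right) + 1742 = -422 + 1742 = 1320$)
$\frac{u}{V{\left(85 \right)}} = \frac{1320}{-4 + 2 \cdot 85} = \frac{1320}{-4 + 170} = \frac{1320}{166} = 1320 \cdot \frac{1}{166} = \frac{660}{83}$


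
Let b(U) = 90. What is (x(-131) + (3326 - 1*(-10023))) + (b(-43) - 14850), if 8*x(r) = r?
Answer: -11419/8 ≈ -1427.4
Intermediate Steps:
x(r) = r/8
(x(-131) + (3326 - 1*(-10023))) + (b(-43) - 14850) = ((⅛)*(-131) + (3326 - 1*(-10023))) + (90 - 14850) = (-131/8 + (3326 + 10023)) - 14760 = (-131/8 + 13349) - 14760 = 106661/8 - 14760 = -11419/8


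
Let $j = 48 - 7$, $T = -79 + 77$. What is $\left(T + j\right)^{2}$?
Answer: $1521$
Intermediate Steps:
$T = -2$
$j = 41$
$\left(T + j\right)^{2} = \left(-2 + 41\right)^{2} = 39^{2} = 1521$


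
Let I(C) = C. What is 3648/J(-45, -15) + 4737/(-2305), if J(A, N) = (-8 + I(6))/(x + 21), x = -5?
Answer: -67273857/2305 ≈ -29186.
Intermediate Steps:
J(A, N) = -⅛ (J(A, N) = (-8 + 6)/(-5 + 21) = -2/16 = -2*1/16 = -⅛)
3648/J(-45, -15) + 4737/(-2305) = 3648/(-⅛) + 4737/(-2305) = 3648*(-8) + 4737*(-1/2305) = -29184 - 4737/2305 = -67273857/2305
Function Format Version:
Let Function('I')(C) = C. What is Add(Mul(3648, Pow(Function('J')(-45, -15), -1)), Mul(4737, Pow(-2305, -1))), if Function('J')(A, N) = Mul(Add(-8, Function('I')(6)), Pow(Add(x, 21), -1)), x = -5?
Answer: Rational(-67273857, 2305) ≈ -29186.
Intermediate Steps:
Function('J')(A, N) = Rational(-1, 8) (Function('J')(A, N) = Mul(Add(-8, 6), Pow(Add(-5, 21), -1)) = Mul(-2, Pow(16, -1)) = Mul(-2, Rational(1, 16)) = Rational(-1, 8))
Add(Mul(3648, Pow(Function('J')(-45, -15), -1)), Mul(4737, Pow(-2305, -1))) = Add(Mul(3648, Pow(Rational(-1, 8), -1)), Mul(4737, Pow(-2305, -1))) = Add(Mul(3648, -8), Mul(4737, Rational(-1, 2305))) = Add(-29184, Rational(-4737, 2305)) = Rational(-67273857, 2305)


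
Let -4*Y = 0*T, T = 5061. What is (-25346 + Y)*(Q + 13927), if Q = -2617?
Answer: -286663260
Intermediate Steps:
Y = 0 (Y = -0*5061 = -¼*0 = 0)
(-25346 + Y)*(Q + 13927) = (-25346 + 0)*(-2617 + 13927) = -25346*11310 = -286663260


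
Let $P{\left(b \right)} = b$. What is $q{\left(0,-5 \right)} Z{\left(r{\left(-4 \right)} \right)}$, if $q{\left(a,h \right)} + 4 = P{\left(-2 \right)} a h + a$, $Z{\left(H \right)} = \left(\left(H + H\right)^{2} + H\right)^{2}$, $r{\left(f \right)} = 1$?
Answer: $-100$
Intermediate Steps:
$Z{\left(H \right)} = \left(H + 4 H^{2}\right)^{2}$ ($Z{\left(H \right)} = \left(\left(2 H\right)^{2} + H\right)^{2} = \left(4 H^{2} + H\right)^{2} = \left(H + 4 H^{2}\right)^{2}$)
$q{\left(a,h \right)} = -4 + a - 2 a h$ ($q{\left(a,h \right)} = -4 + \left(- 2 a h + a\right) = -4 - \left(- a + 2 a h\right) = -4 + a - 2 a h$)
$q{\left(0,-5 \right)} Z{\left(r{\left(-4 \right)} \right)} = \left(-4 + 0 - 0 \left(-5\right)\right) 1^{2} \left(1 + 4 \cdot 1\right)^{2} = \left(-4 + 0 + 0\right) 1 \left(1 + 4\right)^{2} = - 4 \cdot 1 \cdot 5^{2} = - 4 \cdot 1 \cdot 25 = \left(-4\right) 25 = -100$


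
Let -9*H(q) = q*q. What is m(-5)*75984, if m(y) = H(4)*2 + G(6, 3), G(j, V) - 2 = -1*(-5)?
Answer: 785168/3 ≈ 2.6172e+5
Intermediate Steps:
H(q) = -q²/9 (H(q) = -q*q/9 = -q²/9)
G(j, V) = 7 (G(j, V) = 2 - 1*(-5) = 2 + 5 = 7)
m(y) = 31/9 (m(y) = -⅑*4²*2 + 7 = -⅑*16*2 + 7 = -16/9*2 + 7 = -32/9 + 7 = 31/9)
m(-5)*75984 = (31/9)*75984 = 785168/3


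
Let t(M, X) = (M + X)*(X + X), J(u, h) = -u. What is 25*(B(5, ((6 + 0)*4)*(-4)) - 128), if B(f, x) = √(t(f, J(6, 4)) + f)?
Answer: -3200 + 25*√17 ≈ -3096.9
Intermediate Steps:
t(M, X) = 2*X*(M + X) (t(M, X) = (M + X)*(2*X) = 2*X*(M + X))
B(f, x) = √(72 - 11*f) (B(f, x) = √(2*(-1*6)*(f - 1*6) + f) = √(2*(-6)*(f - 6) + f) = √(2*(-6)*(-6 + f) + f) = √((72 - 12*f) + f) = √(72 - 11*f))
25*(B(5, ((6 + 0)*4)*(-4)) - 128) = 25*(√(72 - 11*5) - 128) = 25*(√(72 - 55) - 128) = 25*(√17 - 128) = 25*(-128 + √17) = -3200 + 25*√17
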